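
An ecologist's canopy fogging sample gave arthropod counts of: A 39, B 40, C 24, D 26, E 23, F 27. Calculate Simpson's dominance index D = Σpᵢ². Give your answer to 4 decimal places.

Total N = 39+40+24+26+23+27 = 179, so the proportions are 0.217877, 0.223464, 0.134078, 0.145251, 0.128492, 0.150838 (working shown to 6 dp, full precision carried).
D = 0.217877² + 0.223464² + 0.134078² + 0.145251² + 0.128492² + 0.150838² = 0.047470 + 0.049936 + 0.017977 + 0.021098 + 0.016510 + 0.022752 = 0.175744.
To 4 decimal places, D = 0.1757.

0.1757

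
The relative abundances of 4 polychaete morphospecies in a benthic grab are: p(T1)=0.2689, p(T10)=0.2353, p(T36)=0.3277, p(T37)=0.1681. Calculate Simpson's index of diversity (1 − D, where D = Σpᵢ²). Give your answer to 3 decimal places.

0.737

D = 0.2689² + 0.2353² + 0.3277² + 0.1681² = 0.07231 + 0.05537 + 0.10739 + 0.02826 = 0.26332 (working shown to 5 dp, full precision carried).
So 1 − D = 0.73668, i.e. 0.737 to 3 decimal places.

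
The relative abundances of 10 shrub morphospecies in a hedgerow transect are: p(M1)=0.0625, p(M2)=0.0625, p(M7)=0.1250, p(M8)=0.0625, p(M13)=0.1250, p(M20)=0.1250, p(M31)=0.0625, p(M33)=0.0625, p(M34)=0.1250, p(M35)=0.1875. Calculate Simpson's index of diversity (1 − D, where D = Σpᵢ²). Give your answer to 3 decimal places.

D = 0.0625² + 0.0625² + 0.125² + 0.0625² + 0.125² + 0.125² + 0.0625² + 0.0625² + 0.125² + 0.1875² = 0.00391 + 0.00391 + 0.01562 + 0.00391 + 0.01562 + 0.01562 + 0.00391 + 0.00391 + 0.01562 + 0.03516 = 0.11719 (working shown to 5 dp, full precision carried).
So 1 − D = 0.88281, i.e. 0.883 to 3 decimal places.

0.883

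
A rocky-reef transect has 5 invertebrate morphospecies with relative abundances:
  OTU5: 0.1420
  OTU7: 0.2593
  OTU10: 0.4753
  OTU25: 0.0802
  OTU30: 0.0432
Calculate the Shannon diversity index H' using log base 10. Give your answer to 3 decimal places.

Each pᵢ log₁₀ pᵢ term (working shown to 5 dp, full precision carried): 0.142×(-0.84771)=-0.12038, 0.2593×(-0.58620)=-0.15200, 0.4753×(-0.32303)=-0.15354, 0.0802×(-1.09583)=-0.08789, 0.0432×(-1.36452)=-0.05895.
Sum = -0.57275, so H' = 0.573.

0.573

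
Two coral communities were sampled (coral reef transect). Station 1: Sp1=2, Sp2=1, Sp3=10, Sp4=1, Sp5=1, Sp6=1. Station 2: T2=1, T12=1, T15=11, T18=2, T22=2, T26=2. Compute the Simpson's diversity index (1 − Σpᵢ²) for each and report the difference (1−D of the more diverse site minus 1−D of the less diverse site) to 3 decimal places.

Station 1: N=16, proportions 0.125, 0.0625, 0.625, 0.0625, 0.0625, 0.0625, giving 1−D = 0.578125 (working shown to 6 dp, full precision carried).
Station 2: N=19, proportions 0.052632, 0.052632, 0.578947, 0.105263, 0.105263, 0.105263, giving 1−D = 0.626039.
Difference = |0.578125 − 0.626039| = 0.047914, i.e. 0.048 to 3 decimal places.

0.048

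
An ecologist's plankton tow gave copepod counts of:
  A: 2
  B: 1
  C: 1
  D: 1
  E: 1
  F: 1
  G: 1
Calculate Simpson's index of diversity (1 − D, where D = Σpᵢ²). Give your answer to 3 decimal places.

0.844

Total N = 2+1+1+1+1+1+1 = 8, so the proportions are 0.25, 0.125, 0.125, 0.125, 0.125, 0.125, 0.125 (working shown to 5 dp, full precision carried).
D = 0.25² + 0.125² + 0.125² + 0.125² + 0.125² + 0.125² + 0.125² = 0.06250 + 0.01562 + 0.01562 + 0.01562 + 0.01562 + 0.01562 + 0.01562 = 0.15625.
So 1 − D = 0.84375, i.e. 0.844 to 3 decimal places.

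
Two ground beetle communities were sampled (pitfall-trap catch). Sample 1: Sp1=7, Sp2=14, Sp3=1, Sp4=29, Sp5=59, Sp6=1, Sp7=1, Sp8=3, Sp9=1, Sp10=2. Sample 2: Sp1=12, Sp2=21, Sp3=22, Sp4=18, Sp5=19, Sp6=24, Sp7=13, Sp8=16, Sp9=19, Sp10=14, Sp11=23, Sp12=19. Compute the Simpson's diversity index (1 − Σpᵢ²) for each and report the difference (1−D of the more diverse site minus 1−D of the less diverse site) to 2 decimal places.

0.24

Sample 1: N=118, proportions 0.0593, 0.1186, 0.0085, 0.2458, 0.5, 0.0085, 0.0085, 0.0254, 0.0085, 0.0169, giving 1−D = 0.6708 (working shown to 4 dp, full precision carried).
Sample 2: N=220, proportions 0.0545, 0.0955, 0.1, 0.0818, 0.0864, 0.1091, 0.0591, 0.0727, 0.0864, 0.0636, 0.1045, 0.0864, giving 1−D = 0.9132.
Difference = |0.6708 − 0.9132| = 0.2424, i.e. 0.24 to 2 decimal places.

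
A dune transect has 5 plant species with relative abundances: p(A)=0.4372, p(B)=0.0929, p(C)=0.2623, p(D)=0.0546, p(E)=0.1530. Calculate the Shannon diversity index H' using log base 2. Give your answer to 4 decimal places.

1.9902

Each pᵢ log₂ pᵢ term (working shown to 6 dp, full precision carried): 0.4372×(-1.193635)=-0.521857, 0.0929×(-3.428178)=-0.318478, 0.2623×(-1.930710)=-0.506425, 0.0546×(-4.194955)=-0.229045, 0.153×(-2.708396)=-0.414385.
Sum = -1.990189, so H' = 1.9902.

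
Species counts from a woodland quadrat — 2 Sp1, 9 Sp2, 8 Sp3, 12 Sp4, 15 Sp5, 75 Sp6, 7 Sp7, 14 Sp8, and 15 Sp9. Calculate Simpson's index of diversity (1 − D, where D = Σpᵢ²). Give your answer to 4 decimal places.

Total N = 2+9+8+12+15+75+7+14+15 = 157, so the proportions are 0.012739, 0.057325, 0.050955, 0.076433, 0.095541, 0.477707, 0.044586, 0.089172, 0.095541 (working shown to 6 dp, full precision carried).
D = 0.012739² + 0.057325² + 0.050955² + 0.076433² + 0.095541² + 0.477707² + 0.044586² + 0.089172² + 0.095541² = 0.000162 + 0.003286 + 0.002596 + 0.005842 + 0.009128 + 0.228204 + 0.001988 + 0.007952 + 0.009128 = 0.268287.
So 1 − D = 0.731713, i.e. 0.7317 to 4 decimal places.

0.7317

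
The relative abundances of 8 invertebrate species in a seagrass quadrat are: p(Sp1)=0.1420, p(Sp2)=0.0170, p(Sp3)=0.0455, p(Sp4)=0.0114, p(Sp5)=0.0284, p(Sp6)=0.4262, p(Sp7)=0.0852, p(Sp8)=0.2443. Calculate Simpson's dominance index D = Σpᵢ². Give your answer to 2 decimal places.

0.27

D = 0.142² + 0.017² + 0.0455² + 0.0114² + 0.0284² + 0.4262² + 0.0852² + 0.2443² = 0.0202 + 0.0003 + 0.0021 + 0.0001 + 0.0008 + 0.1816 + 0.0073 + 0.0597 = 0.2720 (working shown to 4 dp, full precision carried).
To 2 decimal places, D = 0.27.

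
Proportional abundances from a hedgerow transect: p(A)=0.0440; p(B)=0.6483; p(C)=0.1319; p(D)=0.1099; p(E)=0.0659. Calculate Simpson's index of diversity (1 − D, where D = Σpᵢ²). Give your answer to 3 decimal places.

D = 0.044² + 0.6483² + 0.1319² + 0.1099² + 0.0659² = 0.00194 + 0.42029 + 0.01740 + 0.01208 + 0.00434 = 0.45605 (working shown to 5 dp, full precision carried).
So 1 − D = 0.54395, i.e. 0.544 to 3 decimal places.

0.544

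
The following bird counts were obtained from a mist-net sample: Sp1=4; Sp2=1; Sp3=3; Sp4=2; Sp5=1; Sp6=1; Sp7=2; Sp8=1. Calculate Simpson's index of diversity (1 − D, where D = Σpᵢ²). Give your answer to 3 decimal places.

0.836

Total N = 4+1+3+2+1+1+2+1 = 15, so the proportions are 0.26667, 0.06667, 0.2, 0.13333, 0.06667, 0.06667, 0.13333, 0.06667 (working shown to 5 dp, full precision carried).
D = 0.26667² + 0.06667² + 0.2² + 0.13333² + 0.06667² + 0.06667² + 0.13333² + 0.06667² = 0.07111 + 0.00444 + 0.04000 + 0.01778 + 0.00444 + 0.00444 + 0.01778 + 0.00444 = 0.16444.
So 1 − D = 0.83556, i.e. 0.836 to 3 decimal places.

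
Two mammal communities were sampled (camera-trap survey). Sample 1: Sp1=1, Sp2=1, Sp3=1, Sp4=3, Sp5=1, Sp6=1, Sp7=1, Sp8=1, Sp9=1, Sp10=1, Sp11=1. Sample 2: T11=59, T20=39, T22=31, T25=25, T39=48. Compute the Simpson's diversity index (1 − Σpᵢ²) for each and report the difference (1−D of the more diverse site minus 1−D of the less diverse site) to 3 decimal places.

0.105

Sample 1: N=13, proportions 0.07692, 0.07692, 0.07692, 0.23077, 0.07692, 0.07692, 0.07692, 0.07692, 0.07692, 0.07692, 0.07692, giving 1−D = 0.88757 (working shown to 5 dp, full precision carried).
Sample 2: N=202, proportions 0.29208, 0.19307, 0.15347, 0.12376, 0.23762, giving 1−D = 0.78208.
Difference = |0.88757 − 0.78208| = 0.10549, i.e. 0.105 to 3 decimal places.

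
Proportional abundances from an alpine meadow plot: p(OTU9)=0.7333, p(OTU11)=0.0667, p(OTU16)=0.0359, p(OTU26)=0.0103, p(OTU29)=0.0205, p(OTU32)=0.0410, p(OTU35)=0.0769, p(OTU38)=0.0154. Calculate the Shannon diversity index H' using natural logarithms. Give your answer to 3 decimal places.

1.047

Each pᵢ ln pᵢ term (working shown to 5 dp, full precision carried): 0.7333×(-0.31020)=-0.22747, 0.0667×(-2.70755)=-0.18059, 0.0359×(-3.32702)=-0.11944, 0.0103×(-4.57561)=-0.04713, 0.0205×(-3.88733)=-0.07969, 0.041×(-3.19418)=-0.13096, 0.0769×(-2.56525)=-0.19727, 0.0154×(-4.17339)=-0.06427.
Sum = -1.04682, so H' = 1.047.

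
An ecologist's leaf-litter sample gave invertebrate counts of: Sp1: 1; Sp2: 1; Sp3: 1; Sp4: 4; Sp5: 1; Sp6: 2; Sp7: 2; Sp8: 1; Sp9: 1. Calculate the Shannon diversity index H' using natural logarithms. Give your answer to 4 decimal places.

2.0449

Total N = 1+1+1+4+1+2+2+1+1 = 14, so the proportions are 0.071429, 0.071429, 0.071429, 0.285714, 0.071429, 0.142857, 0.142857, 0.071429, 0.071429 (working shown to 6 dp, full precision carried).
Each pᵢ ln pᵢ term: 0.071429×(-2.639057)=-0.188504, 0.071429×(-2.639057)=-0.188504, 0.071429×(-2.639057)=-0.188504, 0.285714×(-1.252763)=-0.357932, 0.071429×(-2.639057)=-0.188504, 0.142857×(-1.945910)=-0.277987, 0.142857×(-1.945910)=-0.277987, 0.071429×(-2.639057)=-0.188504, 0.071429×(-2.639057)=-0.188504.
Sum = -2.044931, so H' = 2.0449.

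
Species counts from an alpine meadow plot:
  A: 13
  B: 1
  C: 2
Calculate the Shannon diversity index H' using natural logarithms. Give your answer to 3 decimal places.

0.602

Total N = 13+1+2 = 16, so the proportions are 0.8125, 0.0625, 0.125 (working shown to 5 dp, full precision carried).
Each pᵢ ln pᵢ term: 0.8125×(-0.20764)=-0.16871, 0.0625×(-2.77259)=-0.17329, 0.125×(-2.07944)=-0.25993.
Sum = -0.60192, so H' = 0.602.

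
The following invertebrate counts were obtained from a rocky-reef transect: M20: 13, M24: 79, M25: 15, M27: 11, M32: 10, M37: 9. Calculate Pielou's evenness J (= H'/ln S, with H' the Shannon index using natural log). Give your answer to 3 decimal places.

Total N = 13+79+15+11+10+9 = 137, so the proportions are 0.09489, 0.57664, 0.10949, 0.08029, 0.07299, 0.06569 (working shown to 5 dp, full precision carried).
H' = −Σ pᵢ ln pᵢ = −((-0.22347) + (-0.31746) + (-0.24218) + (-0.20250) + (-0.19105) + (-0.17887)) = 1.35553.
With S = 6 species, ln S = 1.79176, so J = 1.35553/1.79176 = 0.75654, i.e. 0.757 to 3 decimal places.

0.757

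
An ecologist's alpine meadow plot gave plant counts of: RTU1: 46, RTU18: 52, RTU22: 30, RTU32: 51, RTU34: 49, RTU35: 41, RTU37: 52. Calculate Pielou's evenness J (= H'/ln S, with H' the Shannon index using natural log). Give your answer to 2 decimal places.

Total N = 46+52+30+51+49+41+52 = 321, so the proportions are 0.1433, 0.162, 0.0935, 0.1589, 0.1526, 0.1277, 0.162 (working shown to 4 dp, full precision carried).
H' = −Σ pᵢ ln pᵢ = −((-0.2784) + (-0.2949) + (-0.2215) + (-0.2923) + (-0.2869) + (-0.2628) + (-0.2949)) = 1.9317.
With S = 7 species, ln S = 1.9459, so J = 1.9317/1.9459 = 0.9927, i.e. 0.99 to 2 decimal places.

0.99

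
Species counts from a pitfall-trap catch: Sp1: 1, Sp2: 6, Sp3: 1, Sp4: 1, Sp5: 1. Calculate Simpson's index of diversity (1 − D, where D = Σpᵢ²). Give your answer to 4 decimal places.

0.6000

Total N = 1+6+1+1+1 = 10, so the proportions are 0.1, 0.6, 0.1, 0.1, 0.1 (working shown to 6 dp, full precision carried).
D = 0.1² + 0.6² + 0.1² + 0.1² + 0.1² = 0.010000 + 0.360000 + 0.010000 + 0.010000 + 0.010000 = 0.400000.
So 1 − D = 0.600000, i.e. 0.6000 to 4 decimal places.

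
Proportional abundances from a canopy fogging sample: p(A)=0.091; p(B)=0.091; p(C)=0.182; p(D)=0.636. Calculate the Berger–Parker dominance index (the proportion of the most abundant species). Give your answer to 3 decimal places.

0.636

The largest proportion is 0.636, i.e. d = 0.636 to 3 decimal places.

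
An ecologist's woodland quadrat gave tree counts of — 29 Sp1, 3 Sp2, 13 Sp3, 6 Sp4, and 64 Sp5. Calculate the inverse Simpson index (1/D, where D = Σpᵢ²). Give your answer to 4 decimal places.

2.5675

Total N = 29+3+13+6+64 = 115, so the proportions are 0.2521739, 0.026087, 0.1130435, 0.0521739, 0.5565217 (working shown to 7 dp, full precision carried).
D = 0.2521739² + 0.026087² + 0.1130435² + 0.0521739² + 0.5565217² = 0.0635917 + 0.0006805 + 0.0127788 + 0.0027221 + 0.3097164 = 0.3894896.
So 1/D = 2.567463, i.e. 2.5675 to 4 decimal places.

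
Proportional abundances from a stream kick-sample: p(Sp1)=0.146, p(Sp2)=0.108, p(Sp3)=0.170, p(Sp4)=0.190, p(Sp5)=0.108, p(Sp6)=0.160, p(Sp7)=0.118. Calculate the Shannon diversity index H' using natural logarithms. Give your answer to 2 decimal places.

1.92

Each pᵢ ln pᵢ term (working shown to 4 dp, full precision carried): 0.146×(-1.9241)=-0.2809, 0.108×(-2.2256)=-0.2404, 0.17×(-1.7720)=-0.3012, 0.19×(-1.6607)=-0.3155, 0.108×(-2.2256)=-0.2404, 0.16×(-1.8326)=-0.2932, 0.118×(-2.1371)=-0.2522.
Sum = -1.9238, so H' = 1.92.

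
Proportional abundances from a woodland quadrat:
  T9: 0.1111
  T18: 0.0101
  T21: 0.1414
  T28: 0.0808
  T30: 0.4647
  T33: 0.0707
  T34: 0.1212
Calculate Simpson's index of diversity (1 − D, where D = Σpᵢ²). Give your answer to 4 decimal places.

0.7254

D = 0.1111² + 0.0101² + 0.1414² + 0.0808² + 0.4647² + 0.0707² + 0.1212² = 0.012343 + 0.000102 + 0.019994 + 0.006529 + 0.215946 + 0.004998 + 0.014689 = 0.274602 (working shown to 6 dp, full precision carried).
So 1 − D = 0.725398, i.e. 0.7254 to 4 decimal places.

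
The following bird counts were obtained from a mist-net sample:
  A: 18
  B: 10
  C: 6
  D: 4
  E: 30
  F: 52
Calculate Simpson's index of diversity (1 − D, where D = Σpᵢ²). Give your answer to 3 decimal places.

Total N = 18+10+6+4+30+52 = 120, so the proportions are 0.15, 0.08333, 0.05, 0.03333, 0.25, 0.43333 (working shown to 5 dp, full precision carried).
D = 0.15² + 0.08333² + 0.05² + 0.03333² + 0.25² + 0.43333² = 0.02250 + 0.00694 + 0.00250 + 0.00111 + 0.06250 + 0.18778 = 0.28333.
So 1 − D = 0.71667, i.e. 0.717 to 3 decimal places.

0.717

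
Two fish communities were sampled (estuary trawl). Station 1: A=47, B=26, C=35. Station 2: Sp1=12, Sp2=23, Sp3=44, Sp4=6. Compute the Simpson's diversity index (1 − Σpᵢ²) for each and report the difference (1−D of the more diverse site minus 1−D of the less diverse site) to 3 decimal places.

Station 1: N=108, proportions 0.43519, 0.24074, 0.32407, giving 1−D = 0.64763 (working shown to 5 dp, full precision carried).
Station 2: N=85, proportions 0.14118, 0.27059, 0.51765, 0.07059, giving 1−D = 0.63391.
Difference = |0.64763 − 0.63391| = 0.01372, i.e. 0.014 to 3 decimal places.

0.014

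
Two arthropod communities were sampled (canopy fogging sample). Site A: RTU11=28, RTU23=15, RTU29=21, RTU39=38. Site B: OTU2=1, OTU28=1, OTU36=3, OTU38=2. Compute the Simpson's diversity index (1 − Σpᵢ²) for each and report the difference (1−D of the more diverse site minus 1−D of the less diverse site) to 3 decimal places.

0.028

Site A: N=102, proportions 0.27451, 0.14706, 0.20588, 0.37255, giving 1−D = 0.72184 (working shown to 5 dp, full precision carried).
Site B: N=7, proportions 0.14286, 0.14286, 0.42857, 0.28571, giving 1−D = 0.69388.
Difference = |0.72184 − 0.69388| = 0.02796, i.e. 0.028 to 3 decimal places.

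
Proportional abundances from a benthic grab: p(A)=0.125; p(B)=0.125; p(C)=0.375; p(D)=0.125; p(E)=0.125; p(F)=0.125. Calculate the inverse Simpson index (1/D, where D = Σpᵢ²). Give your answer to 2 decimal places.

D = 0.125² + 0.125² + 0.375² + 0.125² + 0.125² + 0.125² = 0.015625 + 0.015625 + 0.140625 + 0.015625 + 0.015625 + 0.015625 = 0.218750 (working shown to 6 dp, full precision carried).
So 1/D = 4.5714, i.e. 4.57 to 2 decimal places.

4.57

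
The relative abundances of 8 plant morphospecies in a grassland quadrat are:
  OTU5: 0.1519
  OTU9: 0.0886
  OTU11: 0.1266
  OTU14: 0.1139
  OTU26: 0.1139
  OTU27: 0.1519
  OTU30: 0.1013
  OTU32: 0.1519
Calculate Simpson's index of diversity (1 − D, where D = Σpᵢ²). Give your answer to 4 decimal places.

0.8707

D = 0.1519² + 0.0886² + 0.1266² + 0.1139² + 0.1139² + 0.1519² + 0.1013² + 0.1519² = 0.023074 + 0.007850 + 0.016028 + 0.012973 + 0.012973 + 0.023074 + 0.010262 + 0.023074 = 0.129306 (working shown to 6 dp, full precision carried).
So 1 − D = 0.870694, i.e. 0.8707 to 4 decimal places.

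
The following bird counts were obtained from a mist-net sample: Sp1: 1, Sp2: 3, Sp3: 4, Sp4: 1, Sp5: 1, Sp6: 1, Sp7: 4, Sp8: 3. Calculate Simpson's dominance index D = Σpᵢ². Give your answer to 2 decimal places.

0.17

Total N = 1+3+4+1+1+1+4+3 = 18, so the proportions are 0.0556, 0.1667, 0.2222, 0.0556, 0.0556, 0.0556, 0.2222, 0.1667 (working shown to 4 dp, full precision carried).
D = 0.0556² + 0.1667² + 0.2222² + 0.0556² + 0.0556² + 0.0556² + 0.2222² + 0.1667² = 0.0031 + 0.0278 + 0.0494 + 0.0031 + 0.0031 + 0.0031 + 0.0494 + 0.0278 = 0.1667.
To 2 decimal places, D = 0.17.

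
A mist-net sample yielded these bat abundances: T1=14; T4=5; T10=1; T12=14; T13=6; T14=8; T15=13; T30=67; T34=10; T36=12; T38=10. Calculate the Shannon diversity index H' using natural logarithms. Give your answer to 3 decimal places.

Total N = 14+5+1+14+6+8+13+67+10+12+10 = 160, so the proportions are 0.0875, 0.03125, 0.00625, 0.0875, 0.0375, 0.05, 0.08125, 0.41875, 0.0625, 0.075, 0.0625 (working shown to 5 dp, full precision carried).
Each pᵢ ln pᵢ term: 0.0875×(-2.43612)=-0.21316, 0.03125×(-3.46574)=-0.10830, 0.00625×(-5.07517)=-0.03172, 0.0875×(-2.43612)=-0.21316, 0.0375×(-3.28341)=-0.12313, 0.05×(-2.99573)=-0.14979, 0.08125×(-2.51022)=-0.20396, 0.41875×(-0.87048)=-0.36451, 0.0625×(-2.77259)=-0.17329, 0.075×(-2.59027)=-0.19427, 0.0625×(-2.77259)=-0.17329.
Sum = -1.94857, so H' = 1.949.

1.949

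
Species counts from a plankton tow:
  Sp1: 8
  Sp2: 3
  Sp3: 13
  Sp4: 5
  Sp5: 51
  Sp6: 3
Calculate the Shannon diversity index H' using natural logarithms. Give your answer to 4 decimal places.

Total N = 8+3+13+5+51+3 = 83, so the proportions are 0.096386, 0.036145, 0.156627, 0.060241, 0.614458, 0.036145 (working shown to 6 dp, full precision carried).
Each pᵢ ln pᵢ term: 0.096386×(-2.339399)=-0.225484, 0.036145×(-3.320228)=-0.120008, 0.156627×(-1.853891)=-0.290369, 0.060241×(-2.809403)=-0.169241, 0.614458×(-0.487015)=-0.299250, 0.036145×(-3.320228)=-0.120008.
Sum = -1.224361, so H' = 1.2244.

1.2244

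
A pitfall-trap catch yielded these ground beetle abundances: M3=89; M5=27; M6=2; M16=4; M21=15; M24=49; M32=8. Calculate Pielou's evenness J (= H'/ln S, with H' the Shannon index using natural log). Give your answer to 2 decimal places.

0.74

Total N = 89+27+2+4+15+49+8 = 194, so the proportions are 0.4588, 0.1392, 0.0103, 0.0206, 0.0773, 0.2526, 0.0412 (working shown to 4 dp, full precision carried).
H' = −Σ pᵢ ln pᵢ = −((-0.3575) + (-0.2745) + (-0.0472) + (-0.0800) + (-0.1979) + (-0.3476) + (-0.1315)) = 1.4361.
With S = 7 species, ln S = 1.9459, so J = 1.4361/1.9459 = 0.7380, i.e. 0.74 to 2 decimal places.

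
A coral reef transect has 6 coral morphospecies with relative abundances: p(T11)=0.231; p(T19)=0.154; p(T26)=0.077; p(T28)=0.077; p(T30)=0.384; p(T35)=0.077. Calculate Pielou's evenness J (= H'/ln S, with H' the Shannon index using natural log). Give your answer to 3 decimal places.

0.885

H' = −Σ pᵢ ln pᵢ = −((-0.33849) + (-0.28810) + (-0.19742) + (-0.19742) + (-0.36753) + (-0.19742)) = 1.58640 (working shown to 5 dp, full precision carried).
With S = 6 species, ln S = 1.79176, so J = 1.58640/1.79176 = 0.88539, i.e. 0.885 to 3 decimal places.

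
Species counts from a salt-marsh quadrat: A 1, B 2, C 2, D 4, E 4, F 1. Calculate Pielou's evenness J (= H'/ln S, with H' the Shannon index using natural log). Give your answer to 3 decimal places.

0.920

Total N = 1+2+2+4+4+1 = 14, so the proportions are 0.07143, 0.14286, 0.14286, 0.28571, 0.28571, 0.07143 (working shown to 5 dp, full precision carried).
H' = −Σ pᵢ ln pᵢ = −((-0.18850) + (-0.27799) + (-0.27799) + (-0.35793) + (-0.35793) + (-0.18850)) = 1.64885.
With S = 6 species, ln S = 1.79176, so J = 1.64885/1.79176 = 0.92024, i.e. 0.920 to 3 decimal places.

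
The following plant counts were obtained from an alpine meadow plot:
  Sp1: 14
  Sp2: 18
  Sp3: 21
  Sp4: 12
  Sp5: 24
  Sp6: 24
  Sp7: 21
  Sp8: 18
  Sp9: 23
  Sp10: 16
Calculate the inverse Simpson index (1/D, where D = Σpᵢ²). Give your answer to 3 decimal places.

Total N = 14+18+21+12+24+24+21+18+23+16 = 191, so the proportions are 0.0732984, 0.0942408, 0.1099476, 0.0628272, 0.1256545, 0.1256545, 0.1099476, 0.0942408, 0.1204188, 0.0837696 (working shown to 7 dp, full precision carried).
D = 0.0732984² + 0.0942408² + 0.1099476² + 0.0628272² + 0.1256545² + 0.1256545² + 0.1099476² + 0.0942408² + 0.1204188² + 0.0837696² = 0.0053727 + 0.0088813 + 0.0120885 + 0.0039473 + 0.0157890 + 0.0157890 + 0.0120885 + 0.0088813 + 0.0145007 + 0.0070174 = 0.1043557.
So 1/D = 9.58261, i.e. 9.583 to 3 decimal places.

9.583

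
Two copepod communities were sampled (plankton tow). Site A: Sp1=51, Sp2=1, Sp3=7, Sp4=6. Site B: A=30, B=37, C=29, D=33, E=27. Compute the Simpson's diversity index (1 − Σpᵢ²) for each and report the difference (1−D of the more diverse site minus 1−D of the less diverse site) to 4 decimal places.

0.4335

Site A: N=65, proportions 0.784615, 0.015385, 0.107692, 0.092308, giving 1−D = 0.364024 (working shown to 6 dp, full precision carried).
Site B: N=156, proportions 0.192308, 0.237179, 0.185897, 0.211538, 0.173077, giving 1−D = 0.797502.
Difference = |0.364024 − 0.797502| = 0.433478, i.e. 0.4335 to 4 decimal places.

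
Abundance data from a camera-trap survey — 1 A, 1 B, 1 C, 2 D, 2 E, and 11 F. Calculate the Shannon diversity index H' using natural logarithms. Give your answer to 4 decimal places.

1.2710

Total N = 1+1+1+2+2+11 = 18, so the proportions are 0.055556, 0.055556, 0.055556, 0.111111, 0.111111, 0.611111 (working shown to 6 dp, full precision carried).
Each pᵢ ln pᵢ term: 0.055556×(-2.890372)=-0.160576, 0.055556×(-2.890372)=-0.160576, 0.055556×(-2.890372)=-0.160576, 0.111111×(-2.197225)=-0.244136, 0.111111×(-2.197225)=-0.244136, 0.611111×(-0.492476)=-0.300958.
Sum = -1.270959, so H' = 1.2710.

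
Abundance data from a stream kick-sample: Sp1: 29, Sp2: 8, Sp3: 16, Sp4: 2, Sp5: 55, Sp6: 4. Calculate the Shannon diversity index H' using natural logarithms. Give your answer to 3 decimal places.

1.350

Total N = 29+8+16+2+55+4 = 114, so the proportions are 0.25439, 0.07018, 0.14035, 0.01754, 0.48246, 0.03509 (working shown to 5 dp, full precision carried).
Each pᵢ ln pᵢ term: 0.25439×(-1.36890)=-0.34823, 0.07018×(-2.65676)=-0.18644, 0.14035×(-1.96361)=-0.27559, 0.01754×(-4.04305)=-0.07093, 0.48246×(-0.72887)=-0.35165, 0.03509×(-3.34990)=-0.11754.
Sum = -1.35038, so H' = 1.350.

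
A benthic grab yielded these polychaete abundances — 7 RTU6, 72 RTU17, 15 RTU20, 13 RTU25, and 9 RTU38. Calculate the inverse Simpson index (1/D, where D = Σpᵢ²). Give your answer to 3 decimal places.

2.357

Total N = 7+72+15+13+9 = 116, so the proportions are 0.060345, 0.62069, 0.12931, 0.112069, 0.077586 (working shown to 6 dp, full precision carried).
D = 0.060345² + 0.62069² + 0.12931² + 0.112069² + 0.077586² = 0.003641 + 0.385256 + 0.016721 + 0.012559 + 0.006020 = 0.424197.
So 1/D = 2.35739, i.e. 2.357 to 3 decimal places.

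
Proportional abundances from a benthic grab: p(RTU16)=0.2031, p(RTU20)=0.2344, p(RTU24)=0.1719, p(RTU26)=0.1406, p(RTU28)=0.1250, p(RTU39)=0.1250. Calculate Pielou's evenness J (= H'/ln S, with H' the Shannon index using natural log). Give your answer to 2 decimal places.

H' = −Σ pᵢ ln pᵢ = −((-0.3238) + (-0.3401) + (-0.3027) + (-0.2758) + (-0.2599) + (-0.2599)) = 1.7622 (working shown to 4 dp, full precision carried).
With S = 6 species, ln S = 1.7918, so J = 1.7622/1.7918 = 0.9835, i.e. 0.98 to 2 decimal places.

0.98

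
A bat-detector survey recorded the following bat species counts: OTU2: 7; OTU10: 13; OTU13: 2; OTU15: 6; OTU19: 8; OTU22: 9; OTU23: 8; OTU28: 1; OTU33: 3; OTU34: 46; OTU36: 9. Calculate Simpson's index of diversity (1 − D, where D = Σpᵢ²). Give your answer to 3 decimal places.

Total N = 7+13+2+6+8+9+8+1+3+46+9 = 112, so the proportions are 0.0625, 0.11607, 0.01786, 0.05357, 0.07143, 0.08036, 0.07143, 0.00893, 0.02679, 0.41071, 0.08036 (working shown to 5 dp, full precision carried).
D = 0.0625² + 0.11607² + 0.01786² + 0.05357² + 0.07143² + 0.08036² + 0.07143² + 0.00893² + 0.02679² + 0.41071² + 0.08036² = 0.00391 + 0.01347 + 0.00032 + 0.00287 + 0.00510 + 0.00646 + 0.00510 + 0.00008 + 0.00072 + 0.16869 + 0.00646 = 0.21317.
So 1 − D = 0.78683, i.e. 0.787 to 3 decimal places.

0.787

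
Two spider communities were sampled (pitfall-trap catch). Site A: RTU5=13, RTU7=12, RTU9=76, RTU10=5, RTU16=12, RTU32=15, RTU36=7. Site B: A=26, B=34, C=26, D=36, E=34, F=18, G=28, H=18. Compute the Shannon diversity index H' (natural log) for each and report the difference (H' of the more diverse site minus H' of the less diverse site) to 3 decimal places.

0.569

Site A: N=140, proportions 0.09286, 0.08571, 0.54286, 0.03571, 0.08571, 0.10714, 0.05, giving H' = 1.48159 (working shown to 5 dp, full precision carried).
Site B: N=220, proportions 0.11818, 0.15455, 0.11818, 0.16364, 0.15455, 0.08182, 0.12727, 0.08182, giving H' = 2.05010.
Difference = |1.48159 − 2.05010| = 0.56851, i.e. 0.569 to 3 decimal places.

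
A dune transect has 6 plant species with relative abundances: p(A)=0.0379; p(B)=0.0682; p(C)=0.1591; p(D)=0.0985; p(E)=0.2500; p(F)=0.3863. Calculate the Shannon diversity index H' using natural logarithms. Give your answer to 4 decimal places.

1.5419

Each pᵢ ln pᵢ term (working shown to 6 dp, full precision carried): 0.0379×(-3.272804)=-0.124039, 0.0682×(-2.685311)=-0.183138, 0.1591×(-1.838222)=-0.292461, 0.0985×(-2.317699)=-0.228293, 0.25×(-1.386294)=-0.346574, 0.3863×(-0.951141)=-0.367426.
Sum = -1.541931, so H' = 1.5419.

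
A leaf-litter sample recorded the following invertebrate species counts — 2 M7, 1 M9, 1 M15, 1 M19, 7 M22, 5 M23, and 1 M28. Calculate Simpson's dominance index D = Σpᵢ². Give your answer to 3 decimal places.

Total N = 2+1+1+1+7+5+1 = 18, so the proportions are 0.11111, 0.05556, 0.05556, 0.05556, 0.38889, 0.27778, 0.05556 (working shown to 5 dp, full precision carried).
D = 0.11111² + 0.05556² + 0.05556² + 0.05556² + 0.38889² + 0.27778² + 0.05556² = 0.01235 + 0.00309 + 0.00309 + 0.00309 + 0.15123 + 0.07716 + 0.00309 = 0.25309.
To 3 decimal places, D = 0.253.

0.253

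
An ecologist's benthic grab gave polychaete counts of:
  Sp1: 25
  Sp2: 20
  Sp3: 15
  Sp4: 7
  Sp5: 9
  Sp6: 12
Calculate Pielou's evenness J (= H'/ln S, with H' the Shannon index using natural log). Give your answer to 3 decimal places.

0.950

Total N = 25+20+15+7+9+12 = 88, so the proportions are 0.28409, 0.22727, 0.17045, 0.07955, 0.10227, 0.13636 (working shown to 5 dp, full precision carried).
H' = −Σ pᵢ ln pᵢ = −((-0.35752) + (-0.33673) + (-0.30158) + (-0.20136) + (-0.23319) + (-0.27170)) = 1.70208.
With S = 6 species, ln S = 1.79176, so J = 1.70208/1.79176 = 0.94995, i.e. 0.950 to 3 decimal places.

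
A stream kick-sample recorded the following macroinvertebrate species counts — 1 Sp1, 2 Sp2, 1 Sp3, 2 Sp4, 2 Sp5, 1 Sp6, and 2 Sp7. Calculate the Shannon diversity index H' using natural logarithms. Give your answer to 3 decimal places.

Total N = 1+2+1+2+2+1+2 = 11, so the proportions are 0.09091, 0.18182, 0.09091, 0.18182, 0.18182, 0.09091, 0.18182 (working shown to 5 dp, full precision carried).
Each pᵢ ln pᵢ term: 0.09091×(-2.39790)=-0.21799, 0.18182×(-1.70475)=-0.30995, 0.09091×(-2.39790)=-0.21799, 0.18182×(-1.70475)=-0.30995, 0.18182×(-1.70475)=-0.30995, 0.09091×(-2.39790)=-0.21799, 0.18182×(-1.70475)=-0.30995.
Sum = -1.89379, so H' = 1.894.

1.894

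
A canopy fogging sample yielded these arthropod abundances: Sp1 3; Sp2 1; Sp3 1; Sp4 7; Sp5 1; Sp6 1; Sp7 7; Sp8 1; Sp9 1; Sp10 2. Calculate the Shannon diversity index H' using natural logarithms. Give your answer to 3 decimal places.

1.942

Total N = 3+1+1+7+1+1+7+1+1+2 = 25, so the proportions are 0.12, 0.04, 0.04, 0.28, 0.04, 0.04, 0.28, 0.04, 0.04, 0.08 (working shown to 5 dp, full precision carried).
Each pᵢ ln pᵢ term: 0.12×(-2.12026)=-0.25443, 0.04×(-3.21888)=-0.12876, 0.04×(-3.21888)=-0.12876, 0.28×(-1.27297)=-0.35643, 0.04×(-3.21888)=-0.12876, 0.04×(-3.21888)=-0.12876, 0.28×(-1.27297)=-0.35643, 0.04×(-3.21888)=-0.12876, 0.04×(-3.21888)=-0.12876, 0.08×(-2.52573)=-0.20206.
Sum = -1.94188, so H' = 1.942.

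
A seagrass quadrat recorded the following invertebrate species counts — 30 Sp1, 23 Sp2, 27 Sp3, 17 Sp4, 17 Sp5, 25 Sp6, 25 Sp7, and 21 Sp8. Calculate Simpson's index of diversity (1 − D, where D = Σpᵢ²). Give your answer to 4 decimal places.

Total N = 30+23+27+17+17+25+25+21 = 185, so the proportions are 0.1621622, 0.1243243, 0.1459459, 0.0918919, 0.0918919, 0.1351351, 0.1351351, 0.1135135 (working shown to 7 dp, full precision carried).
D = 0.1621622² + 0.1243243² + 0.1459459² + 0.0918919² + 0.0918919² + 0.1351351² + 0.1351351² + 0.1135135² = 0.0262966 + 0.0154565 + 0.0213002 + 0.0084441 + 0.0084441 + 0.0182615 + 0.0182615 + 0.0128853 = 0.1293499.
So 1 − D = 0.8706501, i.e. 0.8707 to 4 decimal places.

0.8707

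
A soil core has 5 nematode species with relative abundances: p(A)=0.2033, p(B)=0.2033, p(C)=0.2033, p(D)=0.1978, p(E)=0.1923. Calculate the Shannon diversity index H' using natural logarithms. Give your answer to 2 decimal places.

1.61

Each pᵢ ln pᵢ term (working shown to 4 dp, full precision carried): 0.2033×(-1.5931)=-0.3239, 0.2033×(-1.5931)=-0.3239, 0.2033×(-1.5931)=-0.3239, 0.1978×(-1.6205)=-0.3205, 0.1923×(-1.6487)=-0.3170.
Sum = -1.6092, so H' = 1.61.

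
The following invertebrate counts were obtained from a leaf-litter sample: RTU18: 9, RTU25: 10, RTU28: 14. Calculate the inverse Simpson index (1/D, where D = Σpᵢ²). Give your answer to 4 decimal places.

Total N = 9+10+14 = 33, so the proportions are 0.2727273, 0.3030303, 0.4242424 (working shown to 7 dp, full precision carried).
D = 0.2727273² + 0.3030303² + 0.4242424² = 0.0743802 + 0.0918274 + 0.1799816 = 0.3461892.
So 1/D = 2.888594, i.e. 2.8886 to 4 decimal places.

2.8886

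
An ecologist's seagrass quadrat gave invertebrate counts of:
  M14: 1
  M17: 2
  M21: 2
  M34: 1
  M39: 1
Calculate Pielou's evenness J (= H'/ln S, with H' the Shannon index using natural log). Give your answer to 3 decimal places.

0.963

Total N = 1+2+2+1+1 = 7, so the proportions are 0.14286, 0.28571, 0.28571, 0.14286, 0.14286 (working shown to 5 dp, full precision carried).
H' = −Σ pᵢ ln pᵢ = −((-0.27799) + (-0.35793) + (-0.35793) + (-0.27799) + (-0.27799)) = 1.54983.
With S = 5 species, ln S = 1.60944, so J = 1.54983/1.60944 = 0.96296, i.e. 0.963 to 3 decimal places.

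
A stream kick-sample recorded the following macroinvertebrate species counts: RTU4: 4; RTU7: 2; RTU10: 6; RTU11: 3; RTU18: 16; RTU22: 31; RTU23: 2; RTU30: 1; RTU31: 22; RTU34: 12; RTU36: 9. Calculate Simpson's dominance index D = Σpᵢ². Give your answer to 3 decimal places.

0.171

Total N = 4+2+6+3+16+31+2+1+22+12+9 = 108, so the proportions are 0.03704, 0.01852, 0.05556, 0.02778, 0.14815, 0.28704, 0.01852, 0.00926, 0.2037, 0.11111, 0.08333 (working shown to 5 dp, full precision carried).
D = 0.03704² + 0.01852² + 0.05556² + 0.02778² + 0.14815² + 0.28704² + 0.01852² + 0.00926² + 0.2037² + 0.11111² + 0.08333² = 0.00137 + 0.00034 + 0.00309 + 0.00077 + 0.02195 + 0.08239 + 0.00034 + 0.00009 + 0.04150 + 0.01235 + 0.00694 = 0.17112.
To 3 decimal places, D = 0.171.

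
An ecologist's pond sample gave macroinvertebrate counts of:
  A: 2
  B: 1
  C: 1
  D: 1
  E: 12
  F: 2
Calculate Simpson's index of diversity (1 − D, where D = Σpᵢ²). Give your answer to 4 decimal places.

0.5706

Total N = 2+1+1+1+12+2 = 19, so the proportions are 0.105263, 0.052632, 0.052632, 0.052632, 0.631579, 0.105263 (working shown to 6 dp, full precision carried).
D = 0.105263² + 0.052632² + 0.052632² + 0.052632² + 0.631579² + 0.105263² = 0.011080 + 0.002770 + 0.002770 + 0.002770 + 0.398892 + 0.011080 = 0.429363.
So 1 − D = 0.570637, i.e. 0.5706 to 4 decimal places.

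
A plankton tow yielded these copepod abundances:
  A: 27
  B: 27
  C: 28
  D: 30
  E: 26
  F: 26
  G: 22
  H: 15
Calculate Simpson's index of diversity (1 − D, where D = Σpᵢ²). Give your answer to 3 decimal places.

Total N = 27+27+28+30+26+26+22+15 = 201, so the proportions are 0.13433, 0.13433, 0.1393, 0.14925, 0.12935, 0.12935, 0.10945, 0.07463 (working shown to 5 dp, full precision carried).
D = 0.13433² + 0.13433² + 0.1393² + 0.14925² + 0.12935² + 0.12935² + 0.10945² + 0.07463² = 0.01804 + 0.01804 + 0.01941 + 0.02228 + 0.01673 + 0.01673 + 0.01198 + 0.00557 = 0.12878.
So 1 − D = 0.87122, i.e. 0.871 to 3 decimal places.

0.871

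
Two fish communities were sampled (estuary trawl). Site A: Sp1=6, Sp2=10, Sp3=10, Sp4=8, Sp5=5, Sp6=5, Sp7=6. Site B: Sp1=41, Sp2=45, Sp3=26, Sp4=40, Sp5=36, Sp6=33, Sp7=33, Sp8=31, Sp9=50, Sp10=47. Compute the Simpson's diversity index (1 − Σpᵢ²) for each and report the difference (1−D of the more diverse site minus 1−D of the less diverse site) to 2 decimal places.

Site A: N=50, proportions 0.12, 0.2, 0.2, 0.16, 0.1, 0.1, 0.12, giving 1−D = 0.8456 (working shown to 4 dp, full precision carried).
Site B: N=382, proportions 0.1073, 0.1178, 0.0681, 0.1047, 0.0942, 0.0864, 0.0864, 0.0812, 0.1309, 0.123, giving 1−D = 0.8963.
Difference = |0.8456 − 0.8963| = 0.0507, i.e. 0.05 to 2 decimal places.

0.05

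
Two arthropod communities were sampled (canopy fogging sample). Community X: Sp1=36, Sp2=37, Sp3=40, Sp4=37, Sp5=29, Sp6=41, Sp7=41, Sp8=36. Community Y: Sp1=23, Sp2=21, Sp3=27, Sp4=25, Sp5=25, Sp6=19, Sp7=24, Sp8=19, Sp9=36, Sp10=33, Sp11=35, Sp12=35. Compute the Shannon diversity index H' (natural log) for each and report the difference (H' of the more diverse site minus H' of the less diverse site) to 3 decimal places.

0.385

Community X: N=297, proportions 0.12121, 0.12458, 0.13468, 0.12458, 0.09764, 0.13805, 0.13805, 0.12121, giving H' = 2.07440 (working shown to 5 dp, full precision carried).
Community Y: N=322, proportions 0.07143, 0.06522, 0.08385, 0.07764, 0.07764, 0.05901, 0.07453, 0.05901, 0.1118, 0.10248, 0.1087, 0.1087, giving H' = 2.45961.
Difference = |2.07440 − 2.45961| = 0.38521, i.e. 0.385 to 3 decimal places.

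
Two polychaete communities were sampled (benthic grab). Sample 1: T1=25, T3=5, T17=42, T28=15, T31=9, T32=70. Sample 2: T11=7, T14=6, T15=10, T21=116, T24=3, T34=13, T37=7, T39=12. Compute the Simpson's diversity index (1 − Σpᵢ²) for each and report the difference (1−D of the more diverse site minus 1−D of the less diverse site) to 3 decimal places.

0.186

Sample 1: N=166, proportions 0.1506, 0.03012, 0.25301, 0.09036, 0.05422, 0.42169, giving 1−D = 0.72347 (working shown to 5 dp, full precision carried).
Sample 2: N=174, proportions 0.04023, 0.03448, 0.05747, 0.66667, 0.01724, 0.07471, 0.04023, 0.06897, giving 1−D = 0.53719.
Difference = |0.72347 − 0.53719| = 0.18628, i.e. 0.186 to 3 decimal places.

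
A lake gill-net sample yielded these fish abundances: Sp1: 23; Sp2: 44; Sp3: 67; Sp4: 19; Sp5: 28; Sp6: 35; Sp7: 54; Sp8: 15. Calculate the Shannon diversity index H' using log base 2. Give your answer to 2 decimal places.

Total N = 23+44+67+19+28+35+54+15 = 285, so the proportions are 0.0807, 0.1544, 0.2351, 0.0667, 0.0982, 0.1228, 0.1895, 0.0526 (working shown to 4 dp, full precision carried).
Each pᵢ log₂ pᵢ term: 0.0807×(-3.6313)=-0.2930, 0.1544×(-2.6954)=-0.4161, 0.2351×(-2.0887)=-0.4910, 0.0667×(-3.9069)=-0.2605, 0.0982×(-3.3475)=-0.3289, 0.1228×(-3.0255)=-0.3716, 0.1895×(-2.3999)=-0.4547, 0.0526×(-4.2479)=-0.2236.
Sum = -2.8394, so H' = 2.84.

2.84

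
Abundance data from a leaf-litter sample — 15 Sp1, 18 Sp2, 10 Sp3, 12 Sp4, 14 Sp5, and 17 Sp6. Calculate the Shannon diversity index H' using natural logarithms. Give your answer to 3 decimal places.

1.773

Total N = 15+18+10+12+14+17 = 86, so the proportions are 0.17442, 0.2093, 0.11628, 0.13953, 0.16279, 0.19767 (working shown to 5 dp, full precision carried).
Each pᵢ ln pᵢ term: 0.17442×(-1.74630)=-0.30459, 0.2093×(-1.56398)=-0.32734, 0.11628×(-2.15176)=-0.25020, 0.13953×(-1.96944)=-0.27481, 0.16279×(-1.81529)=-0.29551, 0.19767×(-1.62113)=-0.32046.
Sum = -1.77291, so H' = 1.773.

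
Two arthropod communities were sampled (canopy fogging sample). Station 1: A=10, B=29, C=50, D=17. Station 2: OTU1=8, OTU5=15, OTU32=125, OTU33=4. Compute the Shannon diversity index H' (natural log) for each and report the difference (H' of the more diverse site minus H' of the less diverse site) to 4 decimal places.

0.5852

Station 1: N=106, proportions 0.09433962, 0.27358491, 0.47169811, 0.16037736, giving H' = 1.22529563 (working shown to 8 dp, full precision carried).
Station 2: N=152, proportions 0.05263158, 0.09868421, 0.82236842, 0.02631579, giving H' = 0.64006026.
Difference = |1.22529563 − 0.64006026| = 0.58523537, i.e. 0.5852 to 4 decimal places.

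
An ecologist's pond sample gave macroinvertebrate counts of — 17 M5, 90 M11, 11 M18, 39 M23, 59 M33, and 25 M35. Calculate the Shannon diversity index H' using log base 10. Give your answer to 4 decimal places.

Total N = 17+90+11+39+59+25 = 241, so the proportions are 0.070539, 0.373444, 0.045643, 0.161826, 0.244813, 0.103734 (working shown to 6 dp, full precision carried).
Each pᵢ log₁₀ pᵢ term: 0.070539×(-1.151568)=-0.081231, 0.373444×(-0.427775)=-0.159750, 0.045643×(-1.340624)=-0.061190, 0.161826×(-0.790952)=-0.127996, 0.244813×(-0.611165)=-0.149621, 0.103734×(-0.984077)=-0.102083.
Sum = -0.681872, so H' = 0.6819.

0.6819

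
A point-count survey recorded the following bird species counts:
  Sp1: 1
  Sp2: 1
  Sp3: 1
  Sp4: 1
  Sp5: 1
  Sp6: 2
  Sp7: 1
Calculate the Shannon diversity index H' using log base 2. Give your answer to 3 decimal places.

Total N = 1+1+1+1+1+2+1 = 8, so the proportions are 0.125, 0.125, 0.125, 0.125, 0.125, 0.25, 0.125 (working shown to 5 dp, full precision carried).
Each pᵢ log₂ pᵢ term: 0.125×(-3.00000)=-0.37500, 0.125×(-3.00000)=-0.37500, 0.125×(-3.00000)=-0.37500, 0.125×(-3.00000)=-0.37500, 0.125×(-3.00000)=-0.37500, 0.25×(-2.00000)=-0.50000, 0.125×(-3.00000)=-0.37500.
Sum = -2.75000, so H' = 2.750.

2.750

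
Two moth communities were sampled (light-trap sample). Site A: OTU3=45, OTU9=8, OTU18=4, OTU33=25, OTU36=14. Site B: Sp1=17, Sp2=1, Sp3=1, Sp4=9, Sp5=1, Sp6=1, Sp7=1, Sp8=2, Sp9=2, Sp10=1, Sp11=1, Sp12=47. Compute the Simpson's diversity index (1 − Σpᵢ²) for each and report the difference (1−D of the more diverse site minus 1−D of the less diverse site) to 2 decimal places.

0.05

Site A: N=96, proportions 0.4688, 0.0833, 0.0417, 0.2604, 0.1458, giving 1−D = 0.6825 (working shown to 4 dp, full precision carried).
Site B: N=84, proportions 0.2024, 0.0119, 0.0119, 0.1071, 0.0119, 0.0119, 0.0119, 0.0238, 0.0238, 0.0119, 0.0119, 0.5595, giving 1−D = 0.6324.
Difference = |0.6825 − 0.6324| = 0.0501, i.e. 0.05 to 2 decimal places.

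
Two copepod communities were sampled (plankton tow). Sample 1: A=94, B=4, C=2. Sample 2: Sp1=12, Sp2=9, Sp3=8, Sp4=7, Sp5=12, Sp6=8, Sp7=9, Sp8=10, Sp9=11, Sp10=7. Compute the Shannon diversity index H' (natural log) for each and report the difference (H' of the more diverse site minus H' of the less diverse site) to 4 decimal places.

Sample 1: N=100, proportions 0.94, 0.04, 0.02, giving H' = 0.265158 (working shown to 6 dp, full precision carried).
Sample 2: N=93, proportions 0.129032, 0.096774, 0.086022, 0.075269, 0.129032, 0.086022, 0.096774, 0.107527, 0.11828, 0.075269, giving H' = 2.284166.
Difference = |0.265158 − 2.284166| = 2.019008, i.e. 2.0190 to 4 decimal places.

2.0190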